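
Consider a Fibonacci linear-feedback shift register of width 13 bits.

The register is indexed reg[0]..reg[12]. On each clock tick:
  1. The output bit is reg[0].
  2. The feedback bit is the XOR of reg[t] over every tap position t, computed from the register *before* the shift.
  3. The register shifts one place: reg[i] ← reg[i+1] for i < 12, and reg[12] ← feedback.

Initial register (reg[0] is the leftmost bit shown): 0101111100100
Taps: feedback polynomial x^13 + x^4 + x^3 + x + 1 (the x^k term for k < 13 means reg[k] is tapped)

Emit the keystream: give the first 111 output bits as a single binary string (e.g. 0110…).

010111110010011101010001001100110100111111011010100110001001011100100011100100100000100000110110110101000000010

step | reg (before) | out | fb
   0 | 0101111100100 | 0 | 1
   1 | 1011111001001 | 1 | 1
   2 | 0111110010011 | 0 | 1
   3 | 1111100100111 | 1 | 0
   4 | 1111001001110 | 1 | 1
   5 | 1110010011101 | 1 | 0
   6 | 1100100111010 | 1 | 1
   7 | 1001001110101 | 1 | 0
   8 | 0010011101010 | 0 | 0
   9 | 0100111010100 | 0 | 0
  10 | 1001110101000 | 1 | 1
  11 | 0011101010001 | 0 | 0
  12 | 0111010100010 | 0 | 0
  13 | 1110101000100 | 1 | 1
  14 | 1101010001001 | 1 | 1
  15 | 1010100010011 | 1 | 0
  16 | 0101000100110 | 0 | 0
  17 | 1010001001100 | 1 | 1
  18 | 0100010011001 | 0 | 1
  19 | 1000100110011 | 1 | 0
  20 | 0001001100110 | 0 | 1
  21 | 0010011001101 | 0 | 0
  22 | 0100110011010 | 0 | 0
  23 | 1001100110100 | 1 | 1
  24 | 0011001101001 | 0 | 1
  25 | 0110011010011 | 0 | 1
  26 | 1100110100111 | 1 | 1
  27 | 1001101001111 | 1 | 1
  28 | 0011010011111 | 0 | 1
  29 | 0110100111111 | 0 | 0
  30 | 1101001111110 | 1 | 1
  31 | 1010011111101 | 1 | 1
  32 | 0100111111011 | 0 | 0
  33 | 1001111110110 | 1 | 1
  34 | 0011111101101 | 0 | 0
  35 | 0111111011010 | 0 | 1
  36 | 1111110110101 | 1 | 0
  37 | 1111101101010 | 1 | 0
  38 | 1111011010100 | 1 | 1
  39 | 1110110101001 | 1 | 1
  40 | 1101101010011 | 1 | 0
  41 | 1011010100110 | 1 | 0
  42 | 0110101001100 | 0 | 0
  43 | 1101010011000 | 1 | 1
  44 | 1010100110001 | 1 | 0
  45 | 0101001100010 | 0 | 0
  46 | 1010011000100 | 1 | 1
  47 | 0100110001001 | 0 | 0
  48 | 1001100010010 | 1 | 1
  49 | 0011000100101 | 0 | 1
  50 | 0110001001011 | 0 | 1
  51 | 1100010010111 | 1 | 0
  52 | 1000100101110 | 1 | 0
  53 | 0001001011100 | 0 | 1
  54 | 0010010111001 | 0 | 0
  55 | 0100101110010 | 0 | 0
  56 | 1001011100100 | 1 | 0
  57 | 0010111001000 | 0 | 1
  58 | 0101110010001 | 0 | 1
  59 | 1011100100011 | 1 | 1
  60 | 0111001000111 | 0 | 0
  61 | 1110010001110 | 1 | 0
  62 | 1100100011100 | 1 | 1
  63 | 1001000111001 | 1 | 0
  64 | 0010001110010 | 0 | 0
  65 | 0100011100100 | 0 | 1
  66 | 1000111001001 | 1 | 0
  67 | 0001110010010 | 0 | 0
  68 | 0011100100100 | 0 | 0
  69 | 0111001001000 | 0 | 0
  70 | 1110010010000 | 1 | 0
  71 | 1100100100000 | 1 | 1
  72 | 1001001000001 | 1 | 0
  73 | 0010010000010 | 0 | 0
  74 | 0100100000100 | 0 | 0
  75 | 1001000001000 | 1 | 0
  76 | 0010000010000 | 0 | 0
  77 | 0100000100000 | 0 | 1
  78 | 1000001000001 | 1 | 1
  79 | 0000010000011 | 0 | 0
  80 | 0000100000110 | 0 | 1
  81 | 0001000001101 | 0 | 1
  82 | 0010000011011 | 0 | 0
  83 | 0100000110110 | 0 | 1
  84 | 1000001101101 | 1 | 1
  85 | 0000011011011 | 0 | 0
  86 | 0000110110110 | 0 | 1
  87 | 0001101101101 | 0 | 0
  88 | 0011011011010 | 0 | 1
  89 | 0110110110101 | 0 | 0
  90 | 1101101101010 | 1 | 0
  91 | 1011011010100 | 1 | 0
  92 | 0110110101000 | 0 | 0
  93 | 1101101010000 | 1 | 0
  94 | 1011010100000 | 1 | 0
  95 | 0110101000000 | 0 | 0
  96 | 1101010000000 | 1 | 1
  97 | 1010100000001 | 1 | 0
  98 | 0101000000010 | 0 | 0
  99 | 1010000000100 | 1 | 1
 100 | 0100000001001 | 0 | 1
 101 | 1000000010011 | 1 | 1
 102 | 0000000100111 | 0 | 0
 103 | 0000001001110 | 0 | 0
 104 | 0000010011100 | 0 | 0
 105 | 0000100111000 | 0 | 1
 106 | 0001001110001 | 0 | 1
 107 | 0010011100011 | 0 | 0
 108 | 0100111000110 | 0 | 0
 109 | 1001110001100 | 1 | 1
 110 | 0011100011001 | 0 | 0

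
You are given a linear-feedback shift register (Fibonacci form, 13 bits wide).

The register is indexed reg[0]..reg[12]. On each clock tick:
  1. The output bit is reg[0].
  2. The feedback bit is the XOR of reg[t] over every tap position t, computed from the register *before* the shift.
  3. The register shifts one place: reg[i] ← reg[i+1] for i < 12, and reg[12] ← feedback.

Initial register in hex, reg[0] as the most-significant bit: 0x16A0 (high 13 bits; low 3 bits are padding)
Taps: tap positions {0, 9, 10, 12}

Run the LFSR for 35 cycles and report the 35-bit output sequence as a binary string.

00010110101001000101001110110101101

k : reg_k → out_k, fb_k
0: 0001011010100 → 0, fb=1
1: 0010110101001 → 0, fb=0
2: 0101101010010 → 0, fb=0
3: 1011010100100 → 1, fb=0
4: 0110101001000 → 0, fb=1
5: 1101010010001 → 1, fb=0
6: 1010100100010 → 1, fb=1
7: 0101001000101 → 0, fb=0
8: 1010010001010 → 1, fb=0
9: 0100100010100 → 0, fb=1
10: 1001000101001 → 1, fb=1
11: 0010001010011 → 0, fb=1
12: 0100010100111 → 0, fb=0
13: 1000101001110 → 1, fb=1
14: 0001010011101 → 0, fb=1
15: 0010100111011 → 0, fb=0
16: 0101001110110 → 0, fb=1
17: 1010011101101 → 1, fb=0
18: 0100111011010 → 0, fb=1
19: 1001110110101 → 1, fb=1
20: 0011101101011 → 0, fb=0
21: 0111011010110 → 0, fb=1
22: 1110110101101 → 1, fb=0
23: 1101101011010 → 1, fb=0
24: 1011010110100 → 1, fb=0
25: 0110101101000 → 0, fb=1
26: 1101011010001 → 1, fb=0
27: 1010110100010 → 1, fb=1
28: 0101101000101 → 0, fb=0
29: 1011010001010 → 1, fb=0
30: 0110100010100 → 0, fb=1
31: 1101000101001 → 1, fb=1
32: 1010001010011 → 1, fb=0
33: 0100010100110 → 0, fb=1
34: 1000101001101 → 1, fb=0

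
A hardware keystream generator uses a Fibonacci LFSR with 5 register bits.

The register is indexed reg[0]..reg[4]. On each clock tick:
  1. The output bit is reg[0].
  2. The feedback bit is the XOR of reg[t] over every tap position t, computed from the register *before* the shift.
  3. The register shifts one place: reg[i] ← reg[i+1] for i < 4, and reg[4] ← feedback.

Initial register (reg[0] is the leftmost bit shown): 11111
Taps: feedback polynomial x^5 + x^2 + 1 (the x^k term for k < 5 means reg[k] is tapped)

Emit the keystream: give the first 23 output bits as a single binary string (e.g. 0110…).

tick  register→output (feedback)
  0  11111→1 (0)
  1  11110→1 (0)
  2  11100→1 (0)
  3  11000→1 (1)
  4  10001→1 (1)
  5  00011→0 (0)
  6  00110→0 (1)
  7  01101→0 (1)
  8  11011→1 (1)
  9  10111→1 (0)
 10  01110→0 (1)
 11  11101→1 (0)
 12  11010→1 (1)
 13  10101→1 (0)
 14  01010→0 (0)
 15  10100→1 (0)
 16  01000→0 (0)
 17  10000→1 (1)
 18  00001→0 (0)
 19  00010→0 (0)
 20  00100→0 (1)
 21  01001→0 (0)
 22  10010→1 (1)

11111000110111010100001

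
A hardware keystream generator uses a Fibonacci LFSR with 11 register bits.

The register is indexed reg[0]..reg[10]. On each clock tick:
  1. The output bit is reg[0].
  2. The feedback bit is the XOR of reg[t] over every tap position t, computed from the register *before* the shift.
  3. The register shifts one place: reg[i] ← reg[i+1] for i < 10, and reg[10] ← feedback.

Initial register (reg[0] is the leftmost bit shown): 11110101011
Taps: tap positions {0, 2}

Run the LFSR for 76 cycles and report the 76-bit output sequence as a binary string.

1111010101100100000111101000110010010111110110010001011110101001001000011011

k : reg_k → out_k, fb_k
0: 11110101011 → 1, fb=0
1: 11101010110 → 1, fb=0
2: 11010101100 → 1, fb=1
3: 10101011001 → 1, fb=0
4: 01010110010 → 0, fb=0
5: 10101100100 → 1, fb=0
6: 01011001000 → 0, fb=0
7: 10110010000 → 1, fb=0
8: 01100100000 → 0, fb=1
9: 11001000001 → 1, fb=1
10: 10010000011 → 1, fb=1
11: 00100000111 → 0, fb=1
12: 01000001111 → 0, fb=0
13: 10000011110 → 1, fb=1
14: 00000111101 → 0, fb=0
15: 00001111010 → 0, fb=0
16: 00011110100 → 0, fb=0
17: 00111101000 → 0, fb=1
18: 01111010001 → 0, fb=1
19: 11110100011 → 1, fb=0
20: 11101000110 → 1, fb=0
21: 11010001100 → 1, fb=1
22: 10100011001 → 1, fb=0
23: 01000110010 → 0, fb=0
24: 10001100100 → 1, fb=1
25: 00011001001 → 0, fb=0
26: 00110010010 → 0, fb=1
27: 01100100101 → 0, fb=1
28: 11001001011 → 1, fb=1
29: 10010010111 → 1, fb=1
30: 00100101111 → 0, fb=1
31: 01001011111 → 0, fb=0
32: 10010111110 → 1, fb=1
33: 00101111101 → 0, fb=1
34: 01011111011 → 0, fb=0
35: 10111110110 → 1, fb=0
36: 01111101100 → 0, fb=1
37: 11111011001 → 1, fb=0
38: 11110110010 → 1, fb=0
39: 11101100100 → 1, fb=0
40: 11011001000 → 1, fb=1
41: 10110010001 → 1, fb=0
42: 01100100010 → 0, fb=1
43: 11001000101 → 1, fb=1
44: 10010001011 → 1, fb=1
45: 00100010111 → 0, fb=1
46: 01000101111 → 0, fb=0
47: 10001011110 → 1, fb=1
48: 00010111101 → 0, fb=0
49: 00101111010 → 0, fb=1
50: 01011110101 → 0, fb=0
51: 10111101010 → 1, fb=0
52: 01111010100 → 0, fb=1
53: 11110101001 → 1, fb=0
54: 11101010010 → 1, fb=0
55: 11010100100 → 1, fb=1
56: 10101001001 → 1, fb=0
57: 01010010010 → 0, fb=0
58: 10100100100 → 1, fb=0
59: 01001001000 → 0, fb=0
60: 10010010000 → 1, fb=1
61: 00100100001 → 0, fb=1
62: 01001000011 → 0, fb=0
63: 10010000110 → 1, fb=1
64: 00100001101 → 0, fb=1
65: 01000011011 → 0, fb=0
66: 10000110110 → 1, fb=1
67: 00001101101 → 0, fb=0
68: 00011011010 → 0, fb=0
69: 00110110100 → 0, fb=1
70: 01101101001 → 0, fb=1
71: 11011010011 → 1, fb=1
72: 10110100111 → 1, fb=0
73: 01101001110 → 0, fb=1
74: 11010011101 → 1, fb=1
75: 10100111011 → 1, fb=0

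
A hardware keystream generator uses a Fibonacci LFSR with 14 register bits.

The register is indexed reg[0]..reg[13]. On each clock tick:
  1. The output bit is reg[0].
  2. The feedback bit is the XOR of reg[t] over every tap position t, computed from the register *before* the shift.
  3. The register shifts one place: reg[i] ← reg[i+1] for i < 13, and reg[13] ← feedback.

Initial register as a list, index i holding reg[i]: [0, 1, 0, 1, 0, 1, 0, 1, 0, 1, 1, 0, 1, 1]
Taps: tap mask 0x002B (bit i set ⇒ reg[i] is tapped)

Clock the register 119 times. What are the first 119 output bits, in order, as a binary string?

01010101011011111110010011001110010010111010011111010100101100010011100111110110111011011100011110000010000100110101001

k : reg_k → out_k, fb_k
0: 01010101011011 → 0, fb=1
1: 10101010110111 → 1, fb=1
2: 01010101101111 → 0, fb=1
3: 10101011011111 → 1, fb=1
4: 01010110111111 → 0, fb=1
5: 10101101111111 → 1, fb=0
6: 01011011111110 → 0, fb=0
7: 10110111111100 → 1, fb=1
8: 01101111111001 → 0, fb=0
9: 11011111110010 → 1, fb=0
10: 10111111100100 → 1, fb=1
11: 01111111001001 → 0, fb=1
12: 11111110010011 → 1, fb=0
13: 11111100100110 → 1, fb=0
14: 11111001001100 → 1, fb=1
15: 11110010011001 → 1, fb=1
16: 11100100110011 → 1, fb=1
17: 11001001100111 → 1, fb=0
18: 10010011001110 → 1, fb=0
19: 00100110011100 → 0, fb=1
20: 01001100111001 → 0, fb=0
21: 10011001110010 → 1, fb=0
22: 00110011100100 → 0, fb=1
23: 01100111001001 → 0, fb=0
24: 11001110010010 → 1, fb=1
25: 10011100100101 → 1, fb=1
26: 00111001001011 → 0, fb=1
27: 01110010010111 → 0, fb=0
28: 11100100101110 → 1, fb=1
29: 11001001011101 → 1, fb=0
30: 10010010111010 → 1, fb=0
31: 00100101110100 → 0, fb=1
32: 01001011101001 → 0, fb=1
33: 10010111010011 → 1, fb=1
34: 00101110100111 → 0, fb=1
35: 01011101001111 → 0, fb=1
36: 10111010011111 → 1, fb=0
37: 01110100111110 → 0, fb=1
38: 11101001111101 → 1, fb=0
39: 11010011111010 → 1, fb=1
40: 10100111110101 → 1, fb=0
41: 01001111101010 → 0, fb=0
42: 10011111010100 → 1, fb=1
43: 00111110101001 → 0, fb=0
44: 01111101010010 → 0, fb=1
45: 11111010100101 → 1, fb=1
46: 11110101001011 → 1, fb=0
47: 11101010010110 → 1, fb=0
48: 11010100101100 → 1, fb=0
49: 10101001011000 → 1, fb=1
50: 01010010110001 → 0, fb=0
51: 10100101100010 → 1, fb=0
52: 01001011000100 → 0, fb=1
53: 10010110001001 → 1, fb=1
54: 00101100010011 → 0, fb=1
55: 01011000100111 → 0, fb=0
56: 10110001001110 → 1, fb=0
57: 01100010011100 → 0, fb=1
58: 11000100111001 → 1, fb=1
59: 10001001110011 → 1, fb=1
60: 00010011100111 → 0, fb=1
61: 00100111001111 → 0, fb=1
62: 01001110011111 → 0, fb=0
63: 10011100111110 → 1, fb=1
64: 00111001111101 → 0, fb=1
65: 01110011111011 → 0, fb=0
66: 11100111110110 → 1, fb=1
67: 11001111101101 → 1, fb=1
68: 10011111011011 → 1, fb=1
69: 00111110110111 → 0, fb=0
70: 01111101101110 → 0, fb=1
71: 11111011011101 → 1, fb=1
72: 11110110111011 → 1, fb=0
73: 11101101110110 → 1, fb=1
74: 11011011101101 → 1, fb=1
75: 10110111011011 → 1, fb=1
76: 01101110110111 → 0, fb=0
77: 11011101101110 → 1, fb=0
78: 10111011011100 → 1, fb=0
79: 01110110111000 → 0, fb=1
80: 11101101110001 → 1, fb=1
81: 11011011100011 → 1, fb=1
82: 10110111000111 → 1, fb=1
83: 01101110001111 → 0, fb=0
84: 11011100011110 → 1, fb=0
85: 10111000111100 → 1, fb=0
86: 01110001111000 → 0, fb=0
87: 11100011110000 → 1, fb=0
88: 11000111100000 → 1, fb=1
89: 10001111000001 → 1, fb=0
90: 00011110000010 → 0, fb=0
91: 00111100000100 → 0, fb=0
92: 01111000001000 → 0, fb=0
93: 11110000010000 → 1, fb=1
94: 11100000100001 → 1, fb=0
95: 11000001000010 → 1, fb=0
96: 10000010000100 → 1, fb=1
97: 00000100001001 → 0, fb=1
98: 00001000010011 → 0, fb=0
99: 00010000100110 → 0, fb=1
100: 00100001001101 → 0, fb=0
101: 01000010011010 → 0, fb=1
102: 10000100110101 → 1, fb=0
103: 00001001101010 → 0, fb=0
104: 00010011010100 → 0, fb=1
105: 00100110101001 → 0, fb=1
106: 01001101010011 → 0, fb=0
107: 10011010100110 → 1, fb=0
108: 00110101001100 → 0, fb=0
109: 01101010011000 → 0, fb=1
110: 11010100110001 → 1, fb=0
111: 10101001100010 → 1, fb=1
112: 01010011000101 → 0, fb=0
113: 10100110001010 → 1, fb=0
114: 01001100010100 → 0, fb=0
115: 10011000101000 → 1, fb=0
116: 00110001010000 → 0, fb=1
117: 01100010100001 → 0, fb=1
118: 11000101000011 → 1, fb=1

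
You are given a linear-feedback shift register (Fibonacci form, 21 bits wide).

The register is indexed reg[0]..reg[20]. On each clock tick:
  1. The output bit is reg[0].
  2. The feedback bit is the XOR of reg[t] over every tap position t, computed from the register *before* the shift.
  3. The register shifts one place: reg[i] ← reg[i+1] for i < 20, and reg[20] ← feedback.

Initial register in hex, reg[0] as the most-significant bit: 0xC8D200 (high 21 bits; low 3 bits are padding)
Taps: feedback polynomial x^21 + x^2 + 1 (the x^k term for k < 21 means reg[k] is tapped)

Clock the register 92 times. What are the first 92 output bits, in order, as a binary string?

11001000110100100000011101011100110100001101000101111100100111001010010001110111011100011010

k : reg_k → out_k, fb_k
0: 110010001101001000000 → 1, fb=1
1: 100100011010010000001 → 1, fb=1
2: 001000110100100000011 → 0, fb=1
3: 010001101001000000111 → 0, fb=0
4: 100011010010000001110 → 1, fb=1
5: 000110100100000011101 → 0, fb=0
6: 001101001000000111010 → 0, fb=1
7: 011010010000001110101 → 0, fb=1
8: 110100100000011101011 → 1, fb=1
9: 101001000000111010111 → 1, fb=0
10: 010010000001110101110 → 0, fb=0
11: 100100000011101011100 → 1, fb=1
12: 001000000111010111001 → 0, fb=1
13: 010000001110101110011 → 0, fb=0
14: 100000011101011100110 → 1, fb=1
15: 000000111010111001101 → 0, fb=0
16: 000001110101110011010 → 0, fb=0
17: 000011101011100110100 → 0, fb=0
18: 000111010111001101000 → 0, fb=0
19: 001110101110011010000 → 0, fb=1
20: 011101011100110100001 → 0, fb=1
21: 111010111001101000011 → 1, fb=0
22: 110101110011010000110 → 1, fb=1
23: 101011100110100001101 → 1, fb=0
24: 010111001101000011010 → 0, fb=0
25: 101110011010000110100 → 1, fb=0
26: 011100110100001101000 → 0, fb=1
27: 111001101000011010001 → 1, fb=0
28: 110011010000110100010 → 1, fb=1
29: 100110100001101000101 → 1, fb=1
30: 001101000011010001011 → 0, fb=1
31: 011010000110100010111 → 0, fb=1
32: 110100001101000101111 → 1, fb=1
33: 101000011010001011111 → 1, fb=0
34: 010000110100010111110 → 0, fb=0
35: 100001101000101111100 → 1, fb=1
36: 000011010001011111001 → 0, fb=0
37: 000110100010111110010 → 0, fb=0
38: 001101000101111100100 → 0, fb=1
39: 011010001011111001001 → 0, fb=1
40: 110100010111110010011 → 1, fb=1
41: 101000101111100100111 → 1, fb=0
42: 010001011111001001110 → 0, fb=0
43: 100010111110010011100 → 1, fb=1
44: 000101111100100111001 → 0, fb=0
45: 001011111001001110010 → 0, fb=1
46: 010111110010011100101 → 0, fb=0
47: 101111100100111001010 → 1, fb=0
48: 011111001001110010100 → 0, fb=1
49: 111110010011100101001 → 1, fb=0
50: 111100100111001010010 → 1, fb=0
51: 111001001110010100100 → 1, fb=0
52: 110010011100101001000 → 1, fb=1
53: 100100111001010010001 → 1, fb=1
54: 001001110010100100011 → 0, fb=1
55: 010011100101001000111 → 0, fb=0
56: 100111001010010001110 → 1, fb=1
57: 001110010100100011101 → 0, fb=1
58: 011100101001000111011 → 0, fb=1
59: 111001010010001110111 → 1, fb=0
60: 110010100100011101110 → 1, fb=1
61: 100101001000111011101 → 1, fb=1
62: 001010010001110111011 → 0, fb=1
63: 010100100011101110111 → 0, fb=0
64: 101001000111011101110 → 1, fb=0
65: 010010001110111011100 → 0, fb=0
66: 100100011101110111000 → 1, fb=1
67: 001000111011101110001 → 0, fb=1
68: 010001110111011100011 → 0, fb=0
69: 100011101110111000110 → 1, fb=1
70: 000111011101110001101 → 0, fb=0
71: 001110111011100011010 → 0, fb=1
72: 011101110111000110101 → 0, fb=1
73: 111011101110001101011 → 1, fb=0
74: 110111011100011010110 → 1, fb=1
75: 101110111000110101101 → 1, fb=0
76: 011101110001101011010 → 0, fb=1
77: 111011100011010110101 → 1, fb=0
78: 110111000110101101010 → 1, fb=1
79: 101110001101011010101 → 1, fb=0
80: 011100011010110101010 → 0, fb=1
81: 111000110101101010101 → 1, fb=0
82: 110001101011010101010 → 1, fb=1
83: 100011010110101010101 → 1, fb=1
84: 000110101101010101011 → 0, fb=0
85: 001101011010101010110 → 0, fb=1
86: 011010110101010101101 → 0, fb=1
87: 110101101010101011011 → 1, fb=1
88: 101011010101010110111 → 1, fb=0
89: 010110101010101101110 → 0, fb=0
90: 101101010101011011100 → 1, fb=0
91: 011010101010110111000 → 0, fb=1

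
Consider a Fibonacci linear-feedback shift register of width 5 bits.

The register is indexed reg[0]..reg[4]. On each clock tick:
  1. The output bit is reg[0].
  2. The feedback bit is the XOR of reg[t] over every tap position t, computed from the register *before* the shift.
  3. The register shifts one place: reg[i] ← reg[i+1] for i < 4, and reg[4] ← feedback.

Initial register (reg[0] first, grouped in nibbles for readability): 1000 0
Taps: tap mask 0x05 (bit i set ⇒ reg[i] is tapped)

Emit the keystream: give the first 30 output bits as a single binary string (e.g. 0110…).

tick  register→output (feedback)
  0  10000→1 (1)
  1  00001→0 (0)
  2  00010→0 (0)
  3  00100→0 (1)
  4  01001→0 (0)
  5  10010→1 (1)
  6  00101→0 (1)
  7  01011→0 (0)
  8  10110→1 (0)
  9  01100→0 (1)
 10  11001→1 (1)
 11  10011→1 (1)
 12  00111→0 (1)
 13  01111→0 (1)
 14  11111→1 (0)
 15  11110→1 (0)
 16  11100→1 (0)
 17  11000→1 (1)
 18  10001→1 (1)
 19  00011→0 (0)
 20  00110→0 (1)
 21  01101→0 (1)
 22  11011→1 (1)
 23  10111→1 (0)
 24  01110→0 (1)
 25  11101→1 (0)
 26  11010→1 (1)
 27  10101→1 (0)
 28  01010→0 (0)
 29  10100→1 (0)

100001001011001111100011011101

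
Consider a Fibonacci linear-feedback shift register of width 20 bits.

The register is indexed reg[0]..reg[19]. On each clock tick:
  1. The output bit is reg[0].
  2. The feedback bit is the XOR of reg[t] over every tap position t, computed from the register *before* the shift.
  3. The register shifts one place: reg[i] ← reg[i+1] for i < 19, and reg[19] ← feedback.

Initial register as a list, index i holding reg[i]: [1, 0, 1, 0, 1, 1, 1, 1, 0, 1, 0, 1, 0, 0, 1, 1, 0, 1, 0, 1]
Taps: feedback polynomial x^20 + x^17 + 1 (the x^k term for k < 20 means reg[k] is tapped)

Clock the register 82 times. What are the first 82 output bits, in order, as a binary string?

step | reg (before) | out | fb
   0 | 10101111010100110101 | 1 | 0
   1 | 01011110101001101010 | 0 | 0
   2 | 10111101010011010100 | 1 | 0
   3 | 01111010100110101000 | 0 | 0
   4 | 11110101001101010000 | 1 | 1
   5 | 11101010011010100001 | 1 | 1
   6 | 11010100110101000011 | 1 | 1
   7 | 10101001101010000111 | 1 | 0
   8 | 01010011010100001110 | 0 | 1
   9 | 10100110101000011101 | 1 | 0
  10 | 01001101010000111010 | 0 | 0
  11 | 10011010100001110100 | 1 | 0
  12 | 00110101000011101000 | 0 | 0
  13 | 01101010000111010000 | 0 | 0
  14 | 11010100001110100000 | 1 | 1
  15 | 10101000011101000001 | 1 | 1
  16 | 01010000111010000011 | 0 | 0
  17 | 10100001110100000110 | 1 | 0
  18 | 01000011101000001100 | 0 | 1
  19 | 10000111010000011001 | 1 | 1
  20 | 00001110100000110011 | 0 | 0
  21 | 00011101000001100110 | 0 | 1
  22 | 00111010000011001101 | 0 | 1
  23 | 01110100000110011011 | 0 | 0
  24 | 11101000001100110110 | 1 | 0
  25 | 11010000011001101100 | 1 | 0
  26 | 10100000110011011000 | 1 | 1
  27 | 01000001100110110001 | 0 | 0
  28 | 10000011001101100010 | 1 | 1
  29 | 00000110011011000101 | 0 | 1
  30 | 00001100110110001011 | 0 | 0
  31 | 00011001101100010110 | 0 | 1
  32 | 00110011011000101101 | 0 | 1
  33 | 01100110110001011011 | 0 | 0
  34 | 11001101100010110110 | 1 | 0
  35 | 10011011000101101100 | 1 | 0
  36 | 00110110001011011000 | 0 | 0
  37 | 01101100010110110000 | 0 | 0
  38 | 11011000101101100000 | 1 | 1
  39 | 10110001011011000001 | 1 | 1
  40 | 01100010110110000011 | 0 | 0
  41 | 11000101101100000110 | 1 | 0
  42 | 10001011011000001100 | 1 | 0
  43 | 00010110110000011000 | 0 | 0
  44 | 00101101100000110000 | 0 | 0
  45 | 01011011000001100000 | 0 | 0
  46 | 10110110000011000000 | 1 | 1
  47 | 01101100000110000001 | 0 | 0
  48 | 11011000001100000010 | 1 | 1
  49 | 10110000011000000101 | 1 | 0
  50 | 01100000110000001010 | 0 | 0
  51 | 11000001100000010100 | 1 | 0
  52 | 10000011000000101000 | 1 | 1
  53 | 00000110000001010001 | 0 | 0
  54 | 00001100000010100010 | 0 | 0
  55 | 00011000000101000100 | 0 | 1
  56 | 00110000001010001001 | 0 | 0
  57 | 01100000010100010010 | 0 | 0
  58 | 11000000101000100100 | 1 | 0
  59 | 10000001010001001000 | 1 | 1
  60 | 00000010100010010001 | 0 | 0
  61 | 00000101000100100010 | 0 | 0
  62 | 00001010001001000100 | 0 | 1
  63 | 00010100010010001001 | 0 | 0
  64 | 00101000100100010010 | 0 | 0
  65 | 01010001001000100100 | 0 | 1
  66 | 10100010010001001001 | 1 | 1
  67 | 01000100100010010011 | 0 | 0
  68 | 10001001000100100110 | 1 | 0
  69 | 00010010001001001100 | 0 | 1
  70 | 00100100010010011001 | 0 | 0
  71 | 01001000100100110010 | 0 | 0
  72 | 10010001001001100100 | 1 | 0
  73 | 00100010010011001000 | 0 | 0
  74 | 01000100100110010000 | 0 | 0
  75 | 10001001001100100000 | 1 | 1
  76 | 00010010011001000001 | 0 | 0
  77 | 00100100110010000010 | 0 | 0
  78 | 01001001100100000100 | 0 | 1
  79 | 10010011001000001001 | 1 | 1
  80 | 00100110010000010011 | 0 | 0
  81 | 01001100100000100110 | 0 | 1

1010111101010011010100001110100000110011011000101101100000110000001010001001000100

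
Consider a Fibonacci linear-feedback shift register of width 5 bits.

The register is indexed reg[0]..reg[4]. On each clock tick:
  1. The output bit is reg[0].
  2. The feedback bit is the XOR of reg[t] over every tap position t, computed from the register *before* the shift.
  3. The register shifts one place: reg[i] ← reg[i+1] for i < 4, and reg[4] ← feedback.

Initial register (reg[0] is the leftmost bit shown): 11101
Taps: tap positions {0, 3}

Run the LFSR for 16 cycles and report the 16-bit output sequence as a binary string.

tick  register→output (feedback)
  0  11101→1 (1)
  1  11011→1 (0)
  2  10110→1 (0)
  3  01100→0 (0)
  4  11000→1 (1)
  5  10001→1 (1)
  6  00011→0 (1)
  7  00111→0 (1)
  8  01111→0 (1)
  9  11111→1 (0)
 10  11110→1 (0)
 11  11100→1 (1)
 12  11001→1 (1)
 13  10011→1 (0)
 14  00110→0 (1)
 15  01101→0 (0)

1110110001111100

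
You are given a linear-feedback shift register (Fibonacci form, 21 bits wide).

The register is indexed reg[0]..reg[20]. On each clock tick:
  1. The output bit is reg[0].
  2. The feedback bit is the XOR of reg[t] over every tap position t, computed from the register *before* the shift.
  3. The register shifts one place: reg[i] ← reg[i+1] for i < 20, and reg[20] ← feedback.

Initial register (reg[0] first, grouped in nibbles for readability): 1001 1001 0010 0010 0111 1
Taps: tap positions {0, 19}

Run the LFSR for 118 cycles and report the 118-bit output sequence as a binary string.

k : reg_k → out_k, fb_k
0: 100110010010001001111 → 1, fb=0
1: 001100100100010011110 → 0, fb=1
2: 011001001000100111101 → 0, fb=0
3: 110010010001001111010 → 1, fb=0
4: 100100100010011110100 → 1, fb=1
5: 001001000100111101001 → 0, fb=0
6: 010010001001111010010 → 0, fb=1
7: 100100010011110100101 → 1, fb=1
8: 001000100111101001011 → 0, fb=1
9: 010001001111010010111 → 0, fb=1
10: 100010011110100101111 → 1, fb=0
11: 000100111101001011110 → 0, fb=1
12: 001001111010010111101 → 0, fb=0
13: 010011110100101111010 → 0, fb=1
14: 100111101001011110101 → 1, fb=1
15: 001111010010111101011 → 0, fb=1
16: 011110100101111010111 → 0, fb=1
17: 111101001011110101111 → 1, fb=0
18: 111010010111101011110 → 1, fb=0
19: 110100101111010111100 → 1, fb=1
20: 101001011110101111001 → 1, fb=1
21: 010010111101011110011 → 0, fb=1
22: 100101111010111100111 → 1, fb=0
23: 001011110101111001110 → 0, fb=1
24: 010111101011110011101 → 0, fb=0
25: 101111010111100111010 → 1, fb=0
26: 011110101111001110100 → 0, fb=0
27: 111101011110011101000 → 1, fb=1
28: 111010111100111010001 → 1, fb=1
29: 110101111001110100011 → 1, fb=0
30: 101011110011101000110 → 1, fb=0
31: 010111100111010001100 → 0, fb=0
32: 101111001110100011000 → 1, fb=1
33: 011110011101000110001 → 0, fb=0
34: 111100111010001100010 → 1, fb=0
35: 111001110100011000100 → 1, fb=1
36: 110011101000110001001 → 1, fb=1
37: 100111010001100010011 → 1, fb=0
38: 001110100011000100110 → 0, fb=1
39: 011101000110001001101 → 0, fb=0
40: 111010001100010011010 → 1, fb=0
41: 110100011000100110100 → 1, fb=1
42: 101000110001001101001 → 1, fb=1
43: 010001100010011010011 → 0, fb=1
44: 100011000100110100111 → 1, fb=0
45: 000110001001101001110 → 0, fb=1
46: 001100010011010011101 → 0, fb=0
47: 011000100110100111010 → 0, fb=1
48: 110001001101001110101 → 1, fb=1
49: 100010011010011101011 → 1, fb=0
50: 000100110100111010110 → 0, fb=1
51: 001001101001110101101 → 0, fb=0
52: 010011010011101011010 → 0, fb=1
53: 100110100111010110101 → 1, fb=1
54: 001101001110101101011 → 0, fb=1
55: 011010011101011010111 → 0, fb=1
56: 110100111010110101111 → 1, fb=0
57: 101001110101101011110 → 1, fb=0
58: 010011101011010111100 → 0, fb=0
59: 100111010110101111000 → 1, fb=1
60: 001110101101011110001 → 0, fb=0
61: 011101011010111100010 → 0, fb=1
62: 111010110101111000101 → 1, fb=1
63: 110101101011110001011 → 1, fb=0
64: 101011010111100010110 → 1, fb=0
65: 010110101111000101100 → 0, fb=0
66: 101101011110001011000 → 1, fb=1
67: 011010111100010110001 → 0, fb=0
68: 110101111000101100010 → 1, fb=0
69: 101011110001011000100 → 1, fb=1
70: 010111100010110001001 → 0, fb=0
71: 101111000101100010010 → 1, fb=0
72: 011110001011000100100 → 0, fb=0
73: 111100010110001001000 → 1, fb=1
74: 111000101100010010001 → 1, fb=1
75: 110001011000100100011 → 1, fb=0
76: 100010110001001000110 → 1, fb=0
77: 000101100010010001100 → 0, fb=0
78: 001011000100100011000 → 0, fb=0
79: 010110001001000110000 → 0, fb=0
80: 101100010010001100000 → 1, fb=1
81: 011000100100011000001 → 0, fb=0
82: 110001001000110000010 → 1, fb=0
83: 100010010001100000100 → 1, fb=1
84: 000100100011000001001 → 0, fb=0
85: 001001000110000010010 → 0, fb=1
86: 010010001100000100101 → 0, fb=0
87: 100100011000001001010 → 1, fb=0
88: 001000110000010010100 → 0, fb=0
89: 010001100000100101000 → 0, fb=0
90: 100011000001001010000 → 1, fb=1
91: 000110000010010100001 → 0, fb=0
92: 001100000100101000010 → 0, fb=1
93: 011000001001010000101 → 0, fb=0
94: 110000010010100001010 → 1, fb=0
95: 100000100101000010100 → 1, fb=1
96: 000001001010000101001 → 0, fb=0
97: 000010010100001010010 → 0, fb=1
98: 000100101000010100101 → 0, fb=0
99: 001001010000101001010 → 0, fb=1
100: 010010100001010010101 → 0, fb=0
101: 100101000010100101010 → 1, fb=0
102: 001010000101001010100 → 0, fb=0
103: 010100001010010101000 → 0, fb=0
104: 101000010100101010000 → 1, fb=1
105: 010000101001010100001 → 0, fb=0
106: 100001010010101000010 → 1, fb=0
107: 000010100101010000100 → 0, fb=0
108: 000101001010100001000 → 0, fb=0
109: 001010010101000010000 → 0, fb=0
110: 010100101010000100000 → 0, fb=0
111: 101001010100001000000 → 1, fb=1
112: 010010101000010000001 → 0, fb=0
113: 100101010000100000010 → 1, fb=0
114: 001010100001000000100 → 0, fb=0
115: 010101000010000001000 → 0, fb=0
116: 101010000100000010000 → 1, fb=1
117: 010100001000000100001 → 0, fb=0

1001100100100010011110100101111010111100111010001100010011010011101011010111100010110001001000110000010010100001010010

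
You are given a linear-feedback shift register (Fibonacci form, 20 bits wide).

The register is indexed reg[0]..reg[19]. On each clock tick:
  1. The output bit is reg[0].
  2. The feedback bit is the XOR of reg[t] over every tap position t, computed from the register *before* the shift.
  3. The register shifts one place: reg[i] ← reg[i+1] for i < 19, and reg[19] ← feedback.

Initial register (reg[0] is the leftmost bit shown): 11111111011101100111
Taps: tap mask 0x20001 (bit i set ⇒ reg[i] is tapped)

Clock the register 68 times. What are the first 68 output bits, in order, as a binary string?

k : reg_k → out_k, fb_k
0: 11111111011101100111 → 1, fb=0
1: 11111110111011001110 → 1, fb=0
2: 11111101110110011100 → 1, fb=0
3: 11111011101100111000 → 1, fb=1
4: 11110111011001110001 → 1, fb=1
5: 11101110110011100011 → 1, fb=1
6: 11011101100111000111 → 1, fb=0
7: 10111011001110001110 → 1, fb=0
8: 01110110011100011100 → 0, fb=1
9: 11101100111000111001 → 1, fb=1
10: 11011001110001110011 → 1, fb=1
11: 10110011100011100111 → 1, fb=0
12: 01100111000111001110 → 0, fb=1
13: 11001110001110011101 → 1, fb=0
14: 10011100011100111010 → 1, fb=1
15: 00111000111001110101 → 0, fb=1
16: 01110001110011101011 → 0, fb=0
17: 11100011100111010110 → 1, fb=0
18: 11000111001110101100 → 1, fb=0
19: 10001110011101011000 → 1, fb=1
20: 00011100111010110001 → 0, fb=0
21: 00111001110101100010 → 0, fb=0
22: 01110011101011000100 → 0, fb=1
23: 11100111010110001001 → 1, fb=1
24: 11001110101100010011 → 1, fb=1
25: 10011101011000100111 → 1, fb=0
26: 00111010110001001110 → 0, fb=1
27: 01110101100010011101 → 0, fb=1
28: 11101011000100111011 → 1, fb=1
29: 11010110001001110111 → 1, fb=0
30: 10101100010011101110 → 1, fb=0
31: 01011000100111011100 → 0, fb=1
32: 10110001001110111001 → 1, fb=1
33: 01100010011101110011 → 0, fb=0
34: 11000100111011100110 → 1, fb=0
35: 10001001110111001100 → 1, fb=0
36: 00010011101110011000 → 0, fb=0
37: 00100111011100110000 → 0, fb=0
38: 01001110111001100000 → 0, fb=0
39: 10011101110011000000 → 1, fb=1
40: 00111011100110000001 → 0, fb=0
41: 01110111001100000010 → 0, fb=0
42: 11101110011000000100 → 1, fb=0
43: 11011100110000001000 → 1, fb=1
44: 10111001100000010001 → 1, fb=1
45: 01110011000000100011 → 0, fb=0
46: 11100110000001000110 → 1, fb=0
47: 11001100000010001100 → 1, fb=0
48: 10011000000100011000 → 1, fb=1
49: 00110000001000110001 → 0, fb=0
50: 01100000010001100010 → 0, fb=0
51: 11000000100011000100 → 1, fb=0
52: 10000001000110001000 → 1, fb=1
53: 00000010001100010001 → 0, fb=0
54: 00000100011000100010 → 0, fb=0
55: 00001000110001000100 → 0, fb=1
56: 00010001100010001001 → 0, fb=0
57: 00100011000100010010 → 0, fb=0
58: 01000110001000100100 → 0, fb=1
59: 10001100010001001001 → 1, fb=1
60: 00011000100010010011 → 0, fb=0
61: 00110001000100100110 → 0, fb=1
62: 01100010001001001101 → 0, fb=1
63: 11000100010010011011 → 1, fb=1
64: 10001000100100110111 → 1, fb=0
65: 00010001001001101110 → 0, fb=1
66: 00100010010011011101 → 0, fb=1
67: 01000100100110111011 → 0, fb=0

11111111011101100111000111001110101100010011101110011000000100011000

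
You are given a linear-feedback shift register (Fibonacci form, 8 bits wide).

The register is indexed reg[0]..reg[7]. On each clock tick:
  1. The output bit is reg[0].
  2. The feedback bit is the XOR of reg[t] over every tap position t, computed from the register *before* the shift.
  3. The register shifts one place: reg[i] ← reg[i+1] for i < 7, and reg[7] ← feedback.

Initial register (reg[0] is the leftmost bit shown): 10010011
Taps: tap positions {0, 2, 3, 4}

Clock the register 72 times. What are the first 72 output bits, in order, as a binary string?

k : reg_k → out_k, fb_k
0: 10010011 → 1, fb=0
1: 00100110 → 0, fb=1
2: 01001101 → 0, fb=1
3: 10011011 → 1, fb=1
4: 00110111 → 0, fb=0
5: 01101110 → 0, fb=0
6: 11011100 → 1, fb=1
7: 10111001 → 1, fb=0
8: 01110010 → 0, fb=0
9: 11100100 → 1, fb=0
10: 11001000 → 1, fb=0
11: 10010000 → 1, fb=0
12: 00100000 → 0, fb=1
13: 01000001 → 0, fb=0
14: 10000010 → 1, fb=1
15: 00000101 → 0, fb=0
16: 00001010 → 0, fb=1
17: 00010101 → 0, fb=1
18: 00101011 → 0, fb=0
19: 01010110 → 0, fb=1
20: 10101101 → 1, fb=1
21: 01011011 → 0, fb=0
22: 10110110 → 1, fb=1
23: 01101101 → 0, fb=0
24: 11011010 → 1, fb=1
25: 10110101 → 1, fb=1
26: 01101011 → 0, fb=0
27: 11010110 → 1, fb=0
28: 10101100 → 1, fb=1
29: 01011001 → 0, fb=0
30: 10110010 → 1, fb=1
31: 01100101 → 0, fb=1
32: 11001011 → 1, fb=0
33: 10010110 → 1, fb=0
34: 00101100 → 0, fb=0
35: 01011000 → 0, fb=0
36: 10110000 → 1, fb=1
37: 01100001 → 0, fb=1
38: 11000011 → 1, fb=1
39: 10000111 → 1, fb=1
40: 00001111 → 0, fb=1
41: 00011111 → 0, fb=0
42: 00111110 → 0, fb=1
43: 01111101 → 0, fb=1
44: 11111011 → 1, fb=0
45: 11110110 → 1, fb=1
46: 11101101 → 1, fb=1
47: 11011011 → 1, fb=1
48: 10110111 → 1, fb=1
49: 01101111 → 0, fb=0
50: 11011110 → 1, fb=1
51: 10111101 → 1, fb=0
52: 01111010 → 0, fb=1
53: 11110101 → 1, fb=1
54: 11101011 → 1, fb=1
55: 11010111 → 1, fb=0
56: 10101110 → 1, fb=1
57: 01011101 → 0, fb=0
58: 10111010 → 1, fb=0
59: 01110100 → 0, fb=0
60: 11101000 → 1, fb=1
61: 11010001 → 1, fb=0
62: 10100010 → 1, fb=0
63: 01000100 → 0, fb=0
64: 10001000 → 1, fb=0
65: 00010000 → 0, fb=1
66: 00100001 → 0, fb=1
67: 01000011 → 0, fb=0
68: 10000110 → 1, fb=1
69: 00001101 → 0, fb=1
70: 00011011 → 0, fb=0
71: 00110110 → 0, fb=0

100100110111001000001010110110101100101100001111101101111010111010001000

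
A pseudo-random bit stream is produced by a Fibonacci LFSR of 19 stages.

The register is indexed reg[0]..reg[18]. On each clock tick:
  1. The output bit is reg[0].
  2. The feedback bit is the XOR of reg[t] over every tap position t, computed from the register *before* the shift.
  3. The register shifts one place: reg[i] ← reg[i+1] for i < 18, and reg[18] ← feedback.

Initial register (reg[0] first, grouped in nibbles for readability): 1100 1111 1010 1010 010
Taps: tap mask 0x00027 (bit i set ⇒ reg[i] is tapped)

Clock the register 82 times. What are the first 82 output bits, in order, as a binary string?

1100111110101010010100110110001110111010100010111010111010011000111100110101101010

k : reg_k → out_k, fb_k
0: 1100111110101010010 → 1, fb=1
1: 1001111101010100101 → 1, fb=0
2: 0011111010101001010 → 0, fb=0
3: 0111110101010010100 → 0, fb=1
4: 1111101010100101001 → 1, fb=1
5: 1111010101001010011 → 1, fb=0
6: 1110101010010100110 → 1, fb=1
7: 1101010100101001101 → 1, fb=1
8: 1010101001010011011 → 1, fb=0
9: 0101010010100110110 → 0, fb=0
10: 1010100101001101100 → 1, fb=0
11: 0101001010011011000 → 0, fb=1
12: 1010010100110110001 → 1, fb=1
13: 0100101001101100011 → 0, fb=1
14: 1001010011011000111 → 1, fb=0
15: 0010100110110001110 → 0, fb=1
16: 0101001101100011101 → 0, fb=1
17: 1010011011000111011 → 1, fb=1
18: 0100110110001110111 → 0, fb=0
19: 1001101100011101110 → 1, fb=1
20: 0011011000111011101 → 0, fb=0
21: 0110110001110111010 → 0, fb=1
22: 1101100011101110101 → 1, fb=0
23: 1011000111011101010 → 1, fb=0
24: 0110001110111010100 → 0, fb=0
25: 1100011101110101000 → 1, fb=1
26: 1000111011101010001 → 1, fb=0
27: 0001110111010100010 → 0, fb=1
28: 0011101110101000101 → 0, fb=1
29: 0111011101010001011 → 0, fb=1
30: 1110111010100010111 → 1, fb=0
31: 1101110101000101110 → 1, fb=1
32: 1011101010001011101 → 1, fb=0
33: 0111010100010111010 → 0, fb=1
34: 1110101000101110101 → 1, fb=1
35: 1101010001011101011 → 1, fb=1
36: 1010100010111010111 → 1, fb=0
37: 0101000101110101110 → 0, fb=1
38: 1010001011101011101 → 1, fb=0
39: 0100010111010111010 → 0, fb=0
40: 1000101110101110100 → 1, fb=1
41: 0001011101011101001 → 0, fb=1
42: 0010111010111010011 → 0, fb=0
43: 0101110101110100110 → 0, fb=0
44: 1011101011101001100 → 1, fb=0
45: 0111010111010011000 → 0, fb=1
46: 1110101110100110001 → 1, fb=1
47: 1101011101001100011 → 1, fb=1
48: 1010111010011000111 → 1, fb=1
49: 0101110100110001111 → 0, fb=0
50: 1011101001100011110 → 1, fb=0
51: 0111010011000111100 → 0, fb=1
52: 1110100110001111001 → 1, fb=1
53: 1101001100011110011 → 1, fb=0
54: 1010011000111100110 → 1, fb=1
55: 0100110001111001101 → 0, fb=0
56: 1001100011110011010 → 1, fb=1
57: 0011000111100110101 → 0, fb=1
58: 0110001111001101011 → 0, fb=0
59: 1100011110011010110 → 1, fb=1
60: 1000111100110101101 → 1, fb=0
61: 0001111001101011010 → 0, fb=1
62: 0011110011010110101 → 0, fb=0
63: 0111100110101101010 → 0, fb=0
64: 1111001101011010100 → 1, fb=1
65: 1110011010110101001 → 1, fb=0
66: 1100110101101010010 → 1, fb=1
67: 1001101011010100101 → 1, fb=1
68: 0011010110101001011 → 0, fb=0
69: 0110101101010010110 → 0, fb=0
70: 1101011010100101100 → 1, fb=1
71: 1010110101001011001 → 1, fb=1
72: 0101101010010110011 → 0, fb=1
73: 1011010100101100111 → 1, fb=1
74: 0110101001011001111 → 0, fb=0
75: 1101010010110011110 → 1, fb=1
76: 1010100101100111101 → 1, fb=0
77: 0101001011001111010 → 0, fb=1
78: 1010010110011110101 → 1, fb=1
79: 0100101100111101011 → 0, fb=1
80: 1001011001111010111 → 1, fb=0
81: 0010110011110101110 → 0, fb=0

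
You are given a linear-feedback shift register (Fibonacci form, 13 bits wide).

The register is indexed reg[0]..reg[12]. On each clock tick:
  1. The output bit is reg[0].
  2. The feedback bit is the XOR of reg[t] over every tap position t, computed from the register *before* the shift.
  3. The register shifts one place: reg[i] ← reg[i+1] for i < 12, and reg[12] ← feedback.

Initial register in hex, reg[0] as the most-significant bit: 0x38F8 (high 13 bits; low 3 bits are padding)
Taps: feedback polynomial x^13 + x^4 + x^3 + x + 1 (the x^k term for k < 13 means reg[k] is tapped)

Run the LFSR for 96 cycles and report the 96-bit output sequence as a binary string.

001110001111100000001010010001110100010000111101011100111101100110111001111001001101101000110000

step | reg (before) | out | fb
   0 | 0011100011111 | 0 | 0
   1 | 0111000111110 | 0 | 0
   2 | 1110001111100 | 1 | 0
   3 | 1100011111000 | 1 | 0
   4 | 1000111110000 | 1 | 0
   5 | 0001111100000 | 0 | 0
   6 | 0011111000000 | 0 | 0
   7 | 0111110000000 | 0 | 1
   8 | 1111100000001 | 1 | 0
   9 | 1111000000010 | 1 | 1
  10 | 1110000000101 | 1 | 0
  11 | 1100000001010 | 1 | 0
  12 | 1000000010100 | 1 | 1
  13 | 0000000101001 | 0 | 0
  14 | 0000001010010 | 0 | 0
  15 | 0000010100100 | 0 | 0
  16 | 0000101001000 | 0 | 1
  17 | 0001010010001 | 0 | 1
  18 | 0010100100011 | 0 | 1
  19 | 0101001000111 | 0 | 0
  20 | 1010010001110 | 1 | 1
  21 | 0100100011101 | 0 | 0
  22 | 1001000111010 | 1 | 0
  23 | 0010001110100 | 0 | 0
  24 | 0100011101000 | 0 | 1
  25 | 1000111010001 | 1 | 0
  26 | 0001110100010 | 0 | 0
  27 | 0011101000100 | 0 | 0
  28 | 0111010001000 | 0 | 0
  29 | 1110100010000 | 1 | 1
  30 | 1101000100001 | 1 | 1
  31 | 1010001000011 | 1 | 1
  32 | 0100010000111 | 0 | 1
  33 | 1000100001111 | 1 | 0
  34 | 0001000011110 | 0 | 1
  35 | 0010000111101 | 0 | 0
  36 | 0100001111010 | 0 | 1
  37 | 1000011110101 | 1 | 1
  38 | 0000111101011 | 0 | 1
  39 | 0001111010111 | 0 | 0
  40 | 0011110101110 | 0 | 0
  41 | 0111101011100 | 0 | 1
  42 | 1111010111001 | 1 | 1
  43 | 1110101110011 | 1 | 1
  44 | 1101011100111 | 1 | 1
  45 | 1010111001111 | 1 | 0
  46 | 0101110011110 | 0 | 1
  47 | 1011100111101 | 1 | 1
  48 | 0111001111011 | 0 | 0
  49 | 1110011110110 | 1 | 0
  50 | 1100111101100 | 1 | 1
  51 | 1001111011001 | 1 | 1
  52 | 0011110110011 | 0 | 0
  53 | 0111101100110 | 0 | 1
  54 | 1111011001101 | 1 | 1
  55 | 1110110011011 | 1 | 1
  56 | 1101100110111 | 1 | 0
  57 | 1011001101110 | 1 | 0
  58 | 0110011011100 | 0 | 1
  59 | 1100110111001 | 1 | 1
  60 | 1001101110011 | 1 | 1
  61 | 0011011100111 | 0 | 1
  62 | 0110111001111 | 0 | 0
  63 | 1101110011110 | 1 | 0
  64 | 1011100111100 | 1 | 1
  65 | 0111001111001 | 0 | 0
  66 | 1110011110010 | 1 | 0
  67 | 1100111100100 | 1 | 1
  68 | 1001111001001 | 1 | 1
  69 | 0011110010011 | 0 | 0
  70 | 0111100100110 | 0 | 1
  71 | 1111001001101 | 1 | 1
  72 | 1110010011011 | 1 | 0
  73 | 1100100110110 | 1 | 1
  74 | 1001001101101 | 1 | 0
  75 | 0010011011010 | 0 | 0
  76 | 0100110110100 | 0 | 0
  77 | 1001101101000 | 1 | 1
  78 | 0011011010001 | 0 | 1
  79 | 0110110100011 | 0 | 0
  80 | 1101101000110 | 1 | 0
  81 | 1011010001100 | 1 | 0
  82 | 0110100011000 | 0 | 0
  83 | 1101000110000 | 1 | 1
  84 | 1010001100001 | 1 | 1
  85 | 0100011000011 | 0 | 1
  86 | 1000110000111 | 1 | 0
  87 | 0001100001110 | 0 | 0
  88 | 0011000011100 | 0 | 1
  89 | 0110000111001 | 0 | 1
  90 | 1100001110011 | 1 | 0
  91 | 1000011100110 | 1 | 1
  92 | 0000111001101 | 0 | 1
  93 | 0001110011011 | 0 | 0
  94 | 0011100110110 | 0 | 0
  95 | 0111001101100 | 0 | 0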